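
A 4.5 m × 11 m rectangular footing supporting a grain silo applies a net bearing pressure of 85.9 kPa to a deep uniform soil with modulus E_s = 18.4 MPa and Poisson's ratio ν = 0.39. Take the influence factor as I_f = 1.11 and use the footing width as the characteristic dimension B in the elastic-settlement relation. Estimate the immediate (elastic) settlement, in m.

S_e ≈ 0.0198 m

Immediate (elastic) settlement: S_e = q·B·(1−ν²)/E_s · I_f.
E_s = 18.4 MPa = 18400 kPa.
S_e = 85.9 × 4.5 × (1 − 0.39²) / 18400 × 1.11
    = 85.9 × 4.5 × 0.8479 / 18400 × 1.11
    = 0.01977 m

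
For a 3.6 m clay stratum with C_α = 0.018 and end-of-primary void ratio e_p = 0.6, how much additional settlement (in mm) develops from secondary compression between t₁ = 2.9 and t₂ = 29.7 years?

Secondary compression: S_s = C_α·H/(1+e_p)·log₁₀(t₂/t₁)
S_s = 0.018×3.6/(1+0.6)×log₁₀(29.7/2.9)
    = 0.0405 × 1.01 = 0.04092 m

S_s ≈ 40.9 mm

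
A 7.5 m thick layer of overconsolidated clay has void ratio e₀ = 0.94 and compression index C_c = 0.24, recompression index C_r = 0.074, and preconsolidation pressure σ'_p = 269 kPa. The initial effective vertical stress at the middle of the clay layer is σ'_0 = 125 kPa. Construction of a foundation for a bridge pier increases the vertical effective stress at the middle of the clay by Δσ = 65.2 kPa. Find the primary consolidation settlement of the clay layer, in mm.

Final effective stress: σ'_f = 125 + 65.2 = 190.2 kPa.
σ'_f = 190.2 ≤ σ'_p = 269 kPa, so the clay remains overconsolidated and only the recompression index applies:
S_c = C_r·H/(1+e₀)·log₁₀(σ'_f/σ'_0) = 0.074×7.5/1.94×log₁₀(190.2/125)
    = 0.28608 × 0.1823 = 0.05215 m

S_c ≈ 52.2 mm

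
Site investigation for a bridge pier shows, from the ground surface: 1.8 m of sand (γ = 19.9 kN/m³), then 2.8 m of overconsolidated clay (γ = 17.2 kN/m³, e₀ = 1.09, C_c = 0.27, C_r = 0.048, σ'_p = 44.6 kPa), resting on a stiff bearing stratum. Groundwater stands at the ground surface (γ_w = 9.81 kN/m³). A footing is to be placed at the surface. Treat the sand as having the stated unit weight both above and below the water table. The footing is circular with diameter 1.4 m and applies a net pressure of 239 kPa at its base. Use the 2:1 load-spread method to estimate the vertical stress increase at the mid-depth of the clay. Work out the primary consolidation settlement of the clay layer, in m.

S_c ≈ 0.0325 m

Mid-depth of clay below the ground surface: z = 1.8 + 2.8/2 = 3.2 m.
Total vertical stress at mid-clay: σ_v = 19.9×1.8 + 17.2×1.4 = 59.9 kPa.
Pore pressure: u = 9.81×(3.2 − 0) = 31.392 kPa.
Initial effective stress: σ'_0 = σ_v − u = 59.9 − 31.392 = 28.508 kPa.
Stress increase at mid-clay by the 2:1 spreading method:
Δσ ≈ qD²/(D+z)² = 239×1.4²/(1.4+3.2)² = 22.138 kPa
Final effective stress: σ'_f = 28.508 + 22.138 = 50.646 kPa.
σ'_f = 50.646 > σ'_p = 44.6 kPa, so the stress path crosses the preconsolidation pressure — recompression up to σ'_p, then virgin compression beyond:
S_c = H/(1+e₀)·[C_r·log₁₀(σ'_p/σ'_0) + C_c·log₁₀(σ'_f/σ'_p)]
    = 2.8/2.09 × [0.048×log₁₀(44.6/28.508) + 0.27×log₁₀(50.646/44.6)]
    = 1.3397 × [0.0093297 + 0.014907] = 0.03247 m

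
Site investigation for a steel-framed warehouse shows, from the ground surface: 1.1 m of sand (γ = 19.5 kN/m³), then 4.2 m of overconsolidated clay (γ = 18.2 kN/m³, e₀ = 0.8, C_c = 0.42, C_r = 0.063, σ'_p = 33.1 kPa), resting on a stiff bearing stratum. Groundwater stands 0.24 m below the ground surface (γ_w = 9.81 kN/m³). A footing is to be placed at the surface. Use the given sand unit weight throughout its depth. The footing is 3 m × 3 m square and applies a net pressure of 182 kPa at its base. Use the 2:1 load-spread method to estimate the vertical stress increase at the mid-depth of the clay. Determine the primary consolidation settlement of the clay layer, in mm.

Mid-depth of clay below the ground surface: z = 1.1 + 4.2/2 = 3.2 m.
Total vertical stress at mid-clay: σ_v = 19.5×1.1 + 18.2×2.1 = 59.67 kPa.
Pore pressure: u = 9.81×(3.2 − 0.24) = 29.038 kPa.
Initial effective stress: σ'_0 = σ_v − u = 59.67 − 29.038 = 30.632 kPa.
Stress increase at mid-clay by the 2:1 spreading method:
Δσ = qBL/((B+z)(L+z)) = 182×3×3/((3+3.2)(3+3.2)) = 42.612 kPa
Final effective stress: σ'_f = 30.632 + 42.612 = 73.244 kPa.
σ'_f = 73.244 > σ'_p = 33.1 kPa, so the stress path crosses the preconsolidation pressure — recompression up to σ'_p, then virgin compression beyond:
S_c = H/(1+e₀)·[C_r·log₁₀(σ'_p/σ'_0) + C_c·log₁₀(σ'_f/σ'_p)]
    = 4.2/1.8 × [0.063×log₁₀(33.1/30.632) + 0.42×log₁₀(73.244/33.1)]
    = 2.3333 × [0.0021201 + 0.14488] = 0.343 m

S_c ≈ 343 mm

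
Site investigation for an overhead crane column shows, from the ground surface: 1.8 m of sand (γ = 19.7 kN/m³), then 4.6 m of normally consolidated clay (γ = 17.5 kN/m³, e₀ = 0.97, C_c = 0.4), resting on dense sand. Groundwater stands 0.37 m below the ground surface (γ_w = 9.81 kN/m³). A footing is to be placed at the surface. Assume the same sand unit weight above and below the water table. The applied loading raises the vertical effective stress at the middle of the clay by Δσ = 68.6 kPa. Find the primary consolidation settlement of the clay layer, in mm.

S_c ≈ 411 mm

Mid-depth of clay below the ground surface: z = 1.8 + 4.6/2 = 4.1 m.
Total vertical stress at mid-clay: σ_v = 19.7×1.8 + 17.5×2.3 = 75.71 kPa.
Pore pressure: u = 9.81×(4.1 − 0.37) = 36.591 kPa.
Initial effective stress: σ'_0 = σ_v − u = 75.71 − 36.591 = 39.119 kPa.
Final effective stress: σ'_f = σ'_0 + Δσ = 39.119 + 68.6 = 107.72 kPa.
Normally consolidated clay, so the full stress increment lies on the virgin compression line:
S_c = C_c·H/(1+e₀)·log₁₀(σ'_f/σ'_0) = 0.4×4.6/(1+0.97)×log₁₀(107.72/39.119)
    = 0.93401 × 0.43991 = 0.4109 m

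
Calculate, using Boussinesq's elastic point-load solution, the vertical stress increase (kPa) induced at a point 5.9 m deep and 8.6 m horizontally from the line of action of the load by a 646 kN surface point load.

Δσ_z ≈ 0.513 kPa

Boussinesq vertical stress below a point load on an elastic half-space:
Δσ_z = 3P/(2πz²) · [1 + (r/z)²]^(−5/2)
r/z = 8.6/5.9 = 1.4576; [1+(r/z)²]^(−5/2) = 0.057941.
Δσ_z = 3×646/(2π×5.9²) × 0.057941 = 8.8607 × 0.057941 = 0.5134 kPa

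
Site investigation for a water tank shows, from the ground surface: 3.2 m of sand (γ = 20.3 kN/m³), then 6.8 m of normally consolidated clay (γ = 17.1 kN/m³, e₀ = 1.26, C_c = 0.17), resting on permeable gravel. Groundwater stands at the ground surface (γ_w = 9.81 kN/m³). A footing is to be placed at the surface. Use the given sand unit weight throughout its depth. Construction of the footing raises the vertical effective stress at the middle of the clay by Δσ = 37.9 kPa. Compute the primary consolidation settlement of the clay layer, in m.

S_c ≈ 0.111 m

Mid-depth of clay below the ground surface: z = 3.2 + 6.8/2 = 6.6 m.
Total vertical stress at mid-clay: σ_v = 20.3×3.2 + 17.1×3.4 = 123.1 kPa.
Pore pressure: u = 9.81×(6.6 − 0) = 64.746 kPa.
Initial effective stress: σ'_0 = σ_v − u = 123.1 − 64.746 = 58.354 kPa.
Final effective stress: σ'_f = σ'_0 + Δσ = 58.354 + 37.9 = 96.254 kPa.
Normally consolidated clay, so the full stress increment lies on the virgin compression line:
S_c = C_c·H/(1+e₀)·log₁₀(σ'_f/σ'_0) = 0.17×6.8/(1+1.26)×log₁₀(96.254/58.354)
    = 0.5115 × 0.21735 = 0.1112 m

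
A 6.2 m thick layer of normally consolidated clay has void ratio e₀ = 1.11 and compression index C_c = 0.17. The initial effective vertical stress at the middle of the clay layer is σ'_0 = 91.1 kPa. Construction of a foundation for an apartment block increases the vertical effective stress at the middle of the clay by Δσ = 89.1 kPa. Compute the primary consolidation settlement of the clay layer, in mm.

Final effective stress: σ'_f = σ'_0 + Δσ = 91.1 + 89.1 = 180.2 kPa.
Normally consolidated clay, so the full stress increment lies on the virgin compression line:
S_c = C_c·H/(1+e₀)·log₁₀(σ'_f/σ'_0) = 0.17×6.2/(1+1.11)×log₁₀(180.2/91.1)
    = 0.49953 × 0.29624 = 0.148 m

S_c ≈ 148 mm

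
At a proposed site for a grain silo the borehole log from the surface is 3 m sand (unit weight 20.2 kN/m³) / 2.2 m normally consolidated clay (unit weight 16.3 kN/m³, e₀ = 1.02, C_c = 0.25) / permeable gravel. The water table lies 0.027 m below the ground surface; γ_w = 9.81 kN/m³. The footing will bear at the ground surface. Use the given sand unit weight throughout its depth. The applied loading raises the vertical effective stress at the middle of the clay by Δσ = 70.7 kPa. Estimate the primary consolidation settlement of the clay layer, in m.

S_c ≈ 0.123 m

Mid-depth of clay below the ground surface: z = 3 + 2.2/2 = 4.1 m.
Total vertical stress at mid-clay: σ_v = 20.2×3 + 16.3×1.1 = 78.53 kPa.
Pore pressure: u = 9.81×(4.1 − 0.027) = 39.956 kPa.
Initial effective stress: σ'_0 = σ_v − u = 78.53 − 39.956 = 38.574 kPa.
Final effective stress: σ'_f = σ'_0 + Δσ = 38.574 + 70.7 = 109.27 kPa.
Normally consolidated clay, so the full stress increment lies on the virgin compression line:
S_c = C_c·H/(1+e₀)·log₁₀(σ'_f/σ'_0) = 0.25×2.2/(1+1.02)×log₁₀(109.27/38.574)
    = 0.27228 × 0.45221 = 0.1231 m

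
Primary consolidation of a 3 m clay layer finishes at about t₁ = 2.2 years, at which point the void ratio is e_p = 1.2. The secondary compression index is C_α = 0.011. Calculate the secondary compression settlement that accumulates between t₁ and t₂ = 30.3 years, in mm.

S_s ≈ 17.1 mm

Secondary compression: S_s = C_α·H/(1+e_p)·log₁₀(t₂/t₁)
S_s = 0.011×3/(1+1.2)×log₁₀(30.3/2.2)
    = 0.015 × 1.139 = 0.01709 m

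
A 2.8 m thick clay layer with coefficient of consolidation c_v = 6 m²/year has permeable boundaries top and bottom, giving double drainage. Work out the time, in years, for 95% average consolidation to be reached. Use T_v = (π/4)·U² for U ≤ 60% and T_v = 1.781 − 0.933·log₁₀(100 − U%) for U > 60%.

t ≈ 0.369 years

Drainage path length: H_d = H/2 = 1.4 m (double drainage).
U > 60%: T_v = 1.781 − 0.933·log₁₀(100 − 95) = 1.1289.
t = T_v·H_d²/c_v = 1.1289×1.4²/6 = 0.3688 years.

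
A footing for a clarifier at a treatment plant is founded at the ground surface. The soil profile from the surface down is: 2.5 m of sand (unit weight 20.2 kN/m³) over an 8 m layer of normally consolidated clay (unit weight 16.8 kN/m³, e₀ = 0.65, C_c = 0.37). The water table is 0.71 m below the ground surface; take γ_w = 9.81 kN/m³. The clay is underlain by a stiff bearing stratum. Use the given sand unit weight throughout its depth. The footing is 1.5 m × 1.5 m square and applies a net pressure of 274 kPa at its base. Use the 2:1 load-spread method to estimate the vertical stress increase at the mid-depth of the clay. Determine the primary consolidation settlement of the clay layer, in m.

S_c ≈ 0.114 m

Mid-depth of clay below the ground surface: z = 2.5 + 8/2 = 6.5 m.
Total vertical stress at mid-clay: σ_v = 20.2×2.5 + 16.8×4 = 117.7 kPa.
Pore pressure: u = 9.81×(6.5 − 0.71) = 56.8 kPa.
Initial effective stress: σ'_0 = σ_v − u = 117.7 − 56.8 = 60.9 kPa.
Stress increase at mid-clay by the 2:1 spreading method:
Δσ = qBL/((B+z)(L+z)) = 274×1.5×1.5/((1.5+6.5)(1.5+6.5)) = 9.6328 kPa
Final effective stress: σ'_f = σ'_0 + Δσ = 60.9 + 9.6328 = 70.533 kPa.
Normally consolidated clay, so the full stress increment lies on the virgin compression line:
S_c = C_c·H/(1+e₀)·log₁₀(σ'_f/σ'_0) = 0.37×8/(1+0.65)×log₁₀(70.533/60.9)
    = 1.7939 × 0.063775 = 0.1144 m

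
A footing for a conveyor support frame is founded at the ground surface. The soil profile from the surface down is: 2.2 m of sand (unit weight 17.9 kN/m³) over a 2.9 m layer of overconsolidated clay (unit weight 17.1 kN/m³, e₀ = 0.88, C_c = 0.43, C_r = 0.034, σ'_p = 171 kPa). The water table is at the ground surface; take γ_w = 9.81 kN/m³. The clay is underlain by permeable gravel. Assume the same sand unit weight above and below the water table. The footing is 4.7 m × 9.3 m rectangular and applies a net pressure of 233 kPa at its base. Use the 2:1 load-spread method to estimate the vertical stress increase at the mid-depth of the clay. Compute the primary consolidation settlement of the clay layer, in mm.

S_c ≈ 33.3 mm

Mid-depth of clay below the ground surface: z = 2.2 + 2.9/2 = 3.65 m.
Total vertical stress at mid-clay: σ_v = 17.9×2.2 + 17.1×1.45 = 64.175 kPa.
Pore pressure: u = 9.81×(3.65 − 0) = 35.806 kPa.
Initial effective stress: σ'_0 = σ_v − u = 64.175 − 35.806 = 28.369 kPa.
Stress increase at mid-clay by the 2:1 spreading method:
Δσ = qBL/((B+z)(L+z)) = 233×4.7×9.3/((4.7+3.65)(9.3+3.65)) = 94.185 kPa
Final effective stress: σ'_f = 28.369 + 94.185 = 122.55 kPa.
σ'_f = 122.55 ≤ σ'_p = 171 kPa, so the clay remains overconsolidated and only the recompression index applies:
S_c = C_r·H/(1+e₀)·log₁₀(σ'_f/σ'_0) = 0.034×2.9/1.88×log₁₀(122.55/28.369)
    = 0.052448 × 0.63547 = 0.03333 m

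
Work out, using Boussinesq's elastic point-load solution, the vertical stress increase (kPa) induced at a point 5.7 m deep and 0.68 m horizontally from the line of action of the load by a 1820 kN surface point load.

Boussinesq vertical stress below a point load on an elastic half-space:
Δσ_z = 3P/(2πz²) · [1 + (r/z)²]^(−5/2)
r/z = 0.68/5.7 = 0.1193; [1+(r/z)²]^(−5/2) = 0.96529.
Δσ_z = 3×1820/(2π×5.7²) × 0.96529 = 26.746 × 0.96529 = 25.82 kPa

Δσ_z ≈ 25.8 kPa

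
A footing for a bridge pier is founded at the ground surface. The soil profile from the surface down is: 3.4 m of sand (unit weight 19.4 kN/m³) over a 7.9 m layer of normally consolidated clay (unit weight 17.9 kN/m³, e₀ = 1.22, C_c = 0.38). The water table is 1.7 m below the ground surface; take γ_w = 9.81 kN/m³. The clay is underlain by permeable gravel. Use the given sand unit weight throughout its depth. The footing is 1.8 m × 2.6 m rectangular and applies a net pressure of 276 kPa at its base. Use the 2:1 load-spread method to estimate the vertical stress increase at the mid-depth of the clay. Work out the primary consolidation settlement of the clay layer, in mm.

S_c ≈ 94.5 mm

Mid-depth of clay below the ground surface: z = 3.4 + 7.9/2 = 7.35 m.
Total vertical stress at mid-clay: σ_v = 19.4×3.4 + 17.9×3.95 = 136.66 kPa.
Pore pressure: u = 9.81×(7.35 − 1.7) = 55.427 kPa.
Initial effective stress: σ'_0 = σ_v − u = 136.66 − 55.427 = 81.233 kPa.
Stress increase at mid-clay by the 2:1 spreading method:
Δσ = qBL/((B+z)(L+z)) = 276×1.8×2.6/((1.8+7.35)(2.6+7.35)) = 14.188 kPa
Final effective stress: σ'_f = σ'_0 + Δσ = 81.233 + 14.188 = 95.421 kPa.
Normally consolidated clay, so the full stress increment lies on the virgin compression line:
S_c = C_c·H/(1+e₀)·log₁₀(σ'_f/σ'_0) = 0.38×7.9/(1+1.22)×log₁₀(95.421/81.233)
    = 1.3523 × 0.069911 = 0.09454 m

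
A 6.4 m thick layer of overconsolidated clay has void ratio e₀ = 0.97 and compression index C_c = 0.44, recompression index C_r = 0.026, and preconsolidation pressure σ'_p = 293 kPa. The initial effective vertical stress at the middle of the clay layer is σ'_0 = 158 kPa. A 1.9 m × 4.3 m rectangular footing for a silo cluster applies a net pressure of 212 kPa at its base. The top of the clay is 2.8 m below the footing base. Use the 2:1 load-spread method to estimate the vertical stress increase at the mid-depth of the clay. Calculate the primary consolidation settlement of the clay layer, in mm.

S_c ≈ 4.64 mm

Mid-depth of clay below the footing base: z = 2.8 + 6.4/2 = 6 m.
Stress increase at mid-clay by the 2:1 spreading method:
Δσ = qBL/((B+z)(L+z)) = 212×1.9×4.3/((1.9+6)(4.3+6)) = 21.286 kPa
Final effective stress: σ'_f = 158 + 21.286 = 179.29 kPa.
σ'_f = 179.29 ≤ σ'_p = 293 kPa, so the clay remains overconsolidated and only the recompression index applies:
S_c = C_r·H/(1+e₀)·log₁₀(σ'_f/σ'_0) = 0.026×6.4/1.97×log₁₀(179.29/158)
    = 0.084466 × 0.054899 = 0.004637 m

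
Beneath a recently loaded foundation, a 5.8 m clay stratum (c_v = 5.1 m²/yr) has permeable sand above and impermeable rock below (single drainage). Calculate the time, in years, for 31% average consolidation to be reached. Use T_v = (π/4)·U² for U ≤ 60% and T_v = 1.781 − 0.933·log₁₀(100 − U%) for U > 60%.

t ≈ 0.498 years

Drainage path length: H_d = H = 5.8 m (single drainage).
U ≤ 60%: T_v = (π/4)·U² = (π/4)×0.31² = 0.075477.
t = T_v·H_d²/c_v = 0.075477×5.8²/5.1 = 0.4979 years.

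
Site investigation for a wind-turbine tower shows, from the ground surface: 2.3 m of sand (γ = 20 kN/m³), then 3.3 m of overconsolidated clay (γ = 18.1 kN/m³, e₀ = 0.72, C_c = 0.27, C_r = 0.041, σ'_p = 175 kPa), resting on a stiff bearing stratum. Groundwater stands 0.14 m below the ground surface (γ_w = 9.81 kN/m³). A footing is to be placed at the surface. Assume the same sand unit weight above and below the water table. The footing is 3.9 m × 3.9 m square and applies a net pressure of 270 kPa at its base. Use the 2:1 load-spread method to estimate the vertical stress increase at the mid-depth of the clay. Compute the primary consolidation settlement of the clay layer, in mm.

Mid-depth of clay below the ground surface: z = 2.3 + 3.3/2 = 3.95 m.
Total vertical stress at mid-clay: σ_v = 20×2.3 + 18.1×1.65 = 75.865 kPa.
Pore pressure: u = 9.81×(3.95 − 0.14) = 37.376 kPa.
Initial effective stress: σ'_0 = σ_v − u = 75.865 − 37.376 = 38.489 kPa.
Stress increase at mid-clay by the 2:1 spreading method:
Δσ = qBL/((B+z)(L+z)) = 270×3.9×3.9/((3.9+3.95)(3.9+3.95)) = 66.643 kPa
Final effective stress: σ'_f = 38.489 + 66.643 = 105.13 kPa.
σ'_f = 105.13 ≤ σ'_p = 175 kPa, so the clay remains overconsolidated and only the recompression index applies:
S_c = C_r·H/(1+e₀)·log₁₀(σ'_f/σ'_0) = 0.041×3.3/1.72×log₁₀(105.13/38.489)
    = 0.078663 × 0.43639 = 0.03433 m

S_c ≈ 34.3 mm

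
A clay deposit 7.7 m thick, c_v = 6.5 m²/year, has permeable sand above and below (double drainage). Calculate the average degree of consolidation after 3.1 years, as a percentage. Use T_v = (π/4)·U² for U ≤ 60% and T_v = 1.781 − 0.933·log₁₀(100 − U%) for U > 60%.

Drainage path length: H_d = H/2 = 3.85 m (double drainage).
T_v = c_v·t/H_d² = 6.5×3.1/3.85² = 1.3594.
T_v = 1.3594 corresponds to the U > 60% branch:
U = 1 − 10^((1.781 − T_v)/0.933)/100 = 0.9717

U ≈ 97.2 %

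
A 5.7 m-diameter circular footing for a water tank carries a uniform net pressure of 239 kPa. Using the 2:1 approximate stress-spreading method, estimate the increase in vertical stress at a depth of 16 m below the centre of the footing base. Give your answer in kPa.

Δσ_z ≈ 16.5 kPa

By the 2:1 method the load spreads at 1 horizontal : 2 vertical, so at depth z the loaded area has grown by z in each plan dimension:
Δσ ≈ qD²/(D+z)² = 239×5.7²/(5.7+16)² = 16.49 kPa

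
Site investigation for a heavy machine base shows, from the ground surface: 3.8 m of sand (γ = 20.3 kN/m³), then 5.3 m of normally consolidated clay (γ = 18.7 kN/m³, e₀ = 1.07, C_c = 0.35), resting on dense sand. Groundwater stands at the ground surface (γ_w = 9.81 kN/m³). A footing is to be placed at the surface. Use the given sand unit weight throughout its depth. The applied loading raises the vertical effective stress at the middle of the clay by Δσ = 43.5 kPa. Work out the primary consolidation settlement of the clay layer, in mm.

S_c ≈ 203 mm

Mid-depth of clay below the ground surface: z = 3.8 + 5.3/2 = 6.45 m.
Total vertical stress at mid-clay: σ_v = 20.3×3.8 + 18.7×2.65 = 126.69 kPa.
Pore pressure: u = 9.81×(6.45 − 0) = 63.275 kPa.
Initial effective stress: σ'_0 = σ_v − u = 126.69 − 63.275 = 63.415 kPa.
Final effective stress: σ'_f = σ'_0 + Δσ = 63.415 + 43.5 = 106.91 kPa.
Normally consolidated clay, so the full stress increment lies on the virgin compression line:
S_c = C_c·H/(1+e₀)·log₁₀(σ'_f/σ'_0) = 0.35×5.3/(1+1.07)×log₁₀(106.91/63.415)
    = 0.89614 × 0.22683 = 0.2033 m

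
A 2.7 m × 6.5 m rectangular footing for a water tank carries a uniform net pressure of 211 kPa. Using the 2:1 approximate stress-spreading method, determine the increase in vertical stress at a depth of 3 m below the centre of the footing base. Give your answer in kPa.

By the 2:1 method the load spreads at 1 horizontal : 2 vertical, so at depth z the loaded area has grown by z in each plan dimension:
Δσ = qBL/((B+z)(L+z)) = 211×2.7×6.5/((2.7+3)(6.5+3)) = 68.385 kPa

Δσ_z ≈ 68.4 kPa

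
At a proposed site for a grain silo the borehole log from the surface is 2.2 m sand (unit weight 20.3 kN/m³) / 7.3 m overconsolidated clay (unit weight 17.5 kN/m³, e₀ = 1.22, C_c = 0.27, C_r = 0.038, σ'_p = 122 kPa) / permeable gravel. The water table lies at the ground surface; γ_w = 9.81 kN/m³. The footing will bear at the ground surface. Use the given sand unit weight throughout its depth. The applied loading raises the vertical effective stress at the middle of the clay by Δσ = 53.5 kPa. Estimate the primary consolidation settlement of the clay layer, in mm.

Mid-depth of clay below the ground surface: z = 2.2 + 7.3/2 = 5.85 m.
Total vertical stress at mid-clay: σ_v = 20.3×2.2 + 17.5×3.65 = 108.53 kPa.
Pore pressure: u = 9.81×(5.85 − 0) = 57.389 kPa.
Initial effective stress: σ'_0 = σ_v − u = 108.53 − 57.389 = 51.141 kPa.
Final effective stress: σ'_f = 51.141 + 53.5 = 104.64 kPa.
σ'_f = 104.64 ≤ σ'_p = 122 kPa, so the clay remains overconsolidated and only the recompression index applies:
S_c = C_r·H/(1+e₀)·log₁₀(σ'_f/σ'_0) = 0.038×7.3/2.22×log₁₀(104.64/51.141)
    = 0.12496 × 0.31093 = 0.03885 m

S_c ≈ 38.9 mm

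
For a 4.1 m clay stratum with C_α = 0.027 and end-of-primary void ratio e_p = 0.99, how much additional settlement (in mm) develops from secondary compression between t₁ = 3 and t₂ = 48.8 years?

Secondary compression: S_s = C_α·H/(1+e_p)·log₁₀(t₂/t₁)
S_s = 0.027×4.1/(1+0.99)×log₁₀(48.8/3)
    = 0.05563 × 1.211 = 0.06738 m

S_s ≈ 67.4 mm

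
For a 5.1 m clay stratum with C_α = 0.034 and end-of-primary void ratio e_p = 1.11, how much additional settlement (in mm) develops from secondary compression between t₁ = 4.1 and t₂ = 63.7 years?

S_s ≈ 97.9 mm

Secondary compression: S_s = C_α·H/(1+e_p)·log₁₀(t₂/t₁)
S_s = 0.034×5.1/(1+1.11)×log₁₀(63.7/4.1)
    = 0.08218 × 1.191 = 0.09791 m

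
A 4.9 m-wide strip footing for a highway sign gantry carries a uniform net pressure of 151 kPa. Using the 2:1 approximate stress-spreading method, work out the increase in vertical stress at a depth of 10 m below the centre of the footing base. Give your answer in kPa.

Δσ_z ≈ 49.7 kPa

By the 2:1 method the load spreads at 1 horizontal : 2 vertical, so at depth z the loaded area has grown by z in each plan dimension:
Δσ = qB/(B+z) = 151×4.9/(4.9+10) = 49.658 kPa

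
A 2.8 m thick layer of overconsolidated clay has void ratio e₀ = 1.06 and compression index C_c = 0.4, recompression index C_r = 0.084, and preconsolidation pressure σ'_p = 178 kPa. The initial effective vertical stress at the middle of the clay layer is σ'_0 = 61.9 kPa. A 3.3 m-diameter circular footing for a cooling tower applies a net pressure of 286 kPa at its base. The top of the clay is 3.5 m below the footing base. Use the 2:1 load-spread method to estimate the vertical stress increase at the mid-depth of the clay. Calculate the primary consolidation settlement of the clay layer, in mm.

Mid-depth of clay below the footing base: z = 3.5 + 2.8/2 = 4.9 m.
Stress increase at mid-clay by the 2:1 spreading method:
Δσ ≈ qD²/(D+z)² = 286×3.3²/(3.3+4.9)² = 46.32 kPa
Final effective stress: σ'_f = 61.9 + 46.32 = 108.22 kPa.
σ'_f = 108.22 ≤ σ'_p = 178 kPa, so the clay remains overconsolidated and only the recompression index applies:
S_c = C_r·H/(1+e₀)·log₁₀(σ'_f/σ'_0) = 0.084×2.8/2.06×log₁₀(108.22/61.9)
    = 0.11417 × 0.24262 = 0.0277 m

S_c ≈ 27.7 mm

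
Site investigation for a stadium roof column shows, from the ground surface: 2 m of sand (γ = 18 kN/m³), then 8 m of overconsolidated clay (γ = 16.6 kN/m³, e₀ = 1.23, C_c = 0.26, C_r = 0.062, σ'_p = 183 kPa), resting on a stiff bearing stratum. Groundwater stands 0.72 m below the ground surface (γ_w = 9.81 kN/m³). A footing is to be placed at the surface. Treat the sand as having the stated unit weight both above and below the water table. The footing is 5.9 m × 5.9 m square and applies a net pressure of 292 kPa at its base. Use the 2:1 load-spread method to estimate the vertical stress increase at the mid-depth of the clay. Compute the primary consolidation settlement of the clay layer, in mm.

Mid-depth of clay below the ground surface: z = 2 + 8/2 = 6 m.
Total vertical stress at mid-clay: σ_v = 18×2 + 16.6×4 = 102.4 kPa.
Pore pressure: u = 9.81×(6 − 0.72) = 51.797 kPa.
Initial effective stress: σ'_0 = σ_v − u = 102.4 − 51.797 = 50.603 kPa.
Stress increase at mid-clay by the 2:1 spreading method:
Δσ = qBL/((B+z)(L+z)) = 292×5.9×5.9/((5.9+6)(5.9+6)) = 71.778 kPa
Final effective stress: σ'_f = 50.603 + 71.778 = 122.38 kPa.
σ'_f = 122.38 ≤ σ'_p = 183 kPa, so the clay remains overconsolidated and only the recompression index applies:
S_c = C_r·H/(1+e₀)·log₁₀(σ'_f/σ'_0) = 0.062×8/2.23×log₁₀(122.38/50.603)
    = 0.22242 × 0.38353 = 0.0853 m

S_c ≈ 85.3 mm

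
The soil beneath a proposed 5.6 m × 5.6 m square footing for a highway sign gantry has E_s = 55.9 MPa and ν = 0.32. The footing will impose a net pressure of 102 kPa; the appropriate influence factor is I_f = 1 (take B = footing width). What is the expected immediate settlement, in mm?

Immediate (elastic) settlement: S_e = q·B·(1−ν²)/E_s · I_f.
E_s = 55.9 MPa = 55900 kPa.
S_e = 102 × 5.6 × (1 − 0.32²) / 55900 × 1
    = 102 × 5.6 × 0.8976 / 55900 × 1
    = 0.009172 m = 9.172 mm

S_e ≈ 9.17 mm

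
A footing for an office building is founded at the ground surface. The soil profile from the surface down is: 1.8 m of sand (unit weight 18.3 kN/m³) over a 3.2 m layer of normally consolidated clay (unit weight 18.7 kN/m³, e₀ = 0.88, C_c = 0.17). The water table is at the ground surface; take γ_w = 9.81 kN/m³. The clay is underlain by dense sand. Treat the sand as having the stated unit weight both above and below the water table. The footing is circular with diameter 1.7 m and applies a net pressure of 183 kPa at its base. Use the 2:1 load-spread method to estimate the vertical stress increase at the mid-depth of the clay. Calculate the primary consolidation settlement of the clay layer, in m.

S_c ≈ 0.0659 m

Mid-depth of clay below the ground surface: z = 1.8 + 3.2/2 = 3.4 m.
Total vertical stress at mid-clay: σ_v = 18.3×1.8 + 18.7×1.6 = 62.86 kPa.
Pore pressure: u = 9.81×(3.4 − 0) = 33.354 kPa.
Initial effective stress: σ'_0 = σ_v − u = 62.86 − 33.354 = 29.506 kPa.
Stress increase at mid-clay by the 2:1 spreading method:
Δσ ≈ qD²/(D+z)² = 183×1.7²/(1.7+3.4)² = 20.333 kPa
Final effective stress: σ'_f = σ'_0 + Δσ = 29.506 + 20.333 = 49.839 kPa.
Normally consolidated clay, so the full stress increment lies on the virgin compression line:
S_c = C_c·H/(1+e₀)·log₁₀(σ'_f/σ'_0) = 0.17×3.2/(1+0.88)×log₁₀(49.839/29.506)
    = 0.28936 × 0.22766 = 0.06588 m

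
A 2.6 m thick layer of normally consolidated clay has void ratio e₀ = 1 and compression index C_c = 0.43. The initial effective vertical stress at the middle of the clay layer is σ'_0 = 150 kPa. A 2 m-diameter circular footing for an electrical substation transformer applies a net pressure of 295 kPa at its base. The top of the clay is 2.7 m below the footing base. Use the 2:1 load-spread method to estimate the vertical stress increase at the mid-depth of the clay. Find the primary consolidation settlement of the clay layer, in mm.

S_c ≈ 48 mm

Mid-depth of clay below the footing base: z = 2.7 + 2.6/2 = 4 m.
Stress increase at mid-clay by the 2:1 spreading method:
Δσ ≈ qD²/(D+z)² = 295×2²/(2+4)² = 32.778 kPa
Final effective stress: σ'_f = σ'_0 + Δσ = 150 + 32.778 = 182.78 kPa.
Normally consolidated clay, so the full stress increment lies on the virgin compression line:
S_c = C_c·H/(1+e₀)·log₁₀(σ'_f/σ'_0) = 0.43×2.6/(1+1)×log₁₀(182.78/150)
    = 0.559 × 0.085837 = 0.04798 m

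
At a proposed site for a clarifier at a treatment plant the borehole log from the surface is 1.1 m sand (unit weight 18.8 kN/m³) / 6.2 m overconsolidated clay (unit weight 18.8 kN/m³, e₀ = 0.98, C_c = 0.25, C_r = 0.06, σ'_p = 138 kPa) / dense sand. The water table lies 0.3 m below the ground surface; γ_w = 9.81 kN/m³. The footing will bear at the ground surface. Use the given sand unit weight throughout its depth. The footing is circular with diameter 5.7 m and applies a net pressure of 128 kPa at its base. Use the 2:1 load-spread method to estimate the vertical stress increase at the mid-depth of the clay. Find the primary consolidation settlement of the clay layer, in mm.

Mid-depth of clay below the ground surface: z = 1.1 + 6.2/2 = 4.2 m.
Total vertical stress at mid-clay: σ_v = 18.8×1.1 + 18.8×3.1 = 78.96 kPa.
Pore pressure: u = 9.81×(4.2 − 0.3) = 38.259 kPa.
Initial effective stress: σ'_0 = σ_v − u = 78.96 − 38.259 = 40.701 kPa.
Stress increase at mid-clay by the 2:1 spreading method:
Δσ ≈ qD²/(D+z)² = 128×5.7²/(5.7+4.2)² = 42.432 kPa
Final effective stress: σ'_f = 40.701 + 42.432 = 83.133 kPa.
σ'_f = 83.133 ≤ σ'_p = 138 kPa, so the clay remains overconsolidated and only the recompression index applies:
S_c = C_r·H/(1+e₀)·log₁₀(σ'_f/σ'_0) = 0.06×6.2/1.98×log₁₀(83.133/40.701)
    = 0.18788 × 0.31017 = 0.05827 m

S_c ≈ 58.3 mm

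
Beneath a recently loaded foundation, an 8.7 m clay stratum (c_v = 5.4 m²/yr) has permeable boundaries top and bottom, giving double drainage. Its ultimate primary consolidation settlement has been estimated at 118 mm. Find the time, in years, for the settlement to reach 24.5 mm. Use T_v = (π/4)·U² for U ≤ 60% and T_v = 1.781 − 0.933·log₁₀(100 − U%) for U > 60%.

Drainage path length: H_d = H/2 = 4.35 m (double drainage).
U = S(t)/S_ult = 24.5/118 = 0.2076.
U ≤ 60%: T_v = (π/4)·U² = (π/4)×0.20763² = 0.033858.
t = T_v·H_d²/c_v = 0.033858×4.35²/5.4 = 0.1186 years.

t ≈ 0.119 years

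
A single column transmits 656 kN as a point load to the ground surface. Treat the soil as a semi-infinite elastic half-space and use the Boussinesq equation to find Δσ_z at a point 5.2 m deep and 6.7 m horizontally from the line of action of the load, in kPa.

Boussinesq vertical stress below a point load on an elastic half-space:
Δσ_z = 3P/(2πz²) · [1 + (r/z)²]^(−5/2)
r/z = 6.7/5.2 = 1.2885; [1+(r/z)²]^(−5/2) = 0.086645.
Δσ_z = 3×656/(2π×5.2²) × 0.086645 = 11.583 × 0.086645 = 1.004 kPa

Δσ_z ≈ 1 kPa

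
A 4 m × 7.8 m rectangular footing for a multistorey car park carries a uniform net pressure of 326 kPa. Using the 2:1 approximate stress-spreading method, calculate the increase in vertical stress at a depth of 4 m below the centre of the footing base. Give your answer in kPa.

By the 2:1 method the load spreads at 1 horizontal : 2 vertical, so at depth z the loaded area has grown by z in each plan dimension:
Δσ = qBL/((B+z)(L+z)) = 326×4×7.8/((4+4)(7.8+4)) = 107.75 kPa

Δσ_z ≈ 108 kPa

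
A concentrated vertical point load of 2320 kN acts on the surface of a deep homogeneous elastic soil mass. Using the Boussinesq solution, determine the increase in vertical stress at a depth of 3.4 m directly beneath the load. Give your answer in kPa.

Boussinesq vertical stress below a point load on an elastic half-space:
Δσ_z = 3P/(2πz²) · [1 + (r/z)²]^(−5/2)
r/z = 0/3.4 = 0; [1+(r/z)²]^(−5/2) = 1.
Δσ_z = 3×2320/(2π×3.4²) × 1 = 95.823 × 1 = 95.82 kPa

Δσ_z ≈ 95.8 kPa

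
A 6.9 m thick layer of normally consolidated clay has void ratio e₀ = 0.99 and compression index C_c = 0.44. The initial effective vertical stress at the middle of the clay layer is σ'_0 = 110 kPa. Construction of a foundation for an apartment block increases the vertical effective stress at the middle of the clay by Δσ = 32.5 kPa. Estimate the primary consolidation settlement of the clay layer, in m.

S_c ≈ 0.172 m

Final effective stress: σ'_f = σ'_0 + Δσ = 110 + 32.5 = 142.5 kPa.
Normally consolidated clay, so the full stress increment lies on the virgin compression line:
S_c = C_c·H/(1+e₀)·log₁₀(σ'_f/σ'_0) = 0.44×6.9/(1+0.99)×log₁₀(142.5/110)
    = 1.5256 × 0.11242 = 0.1715 m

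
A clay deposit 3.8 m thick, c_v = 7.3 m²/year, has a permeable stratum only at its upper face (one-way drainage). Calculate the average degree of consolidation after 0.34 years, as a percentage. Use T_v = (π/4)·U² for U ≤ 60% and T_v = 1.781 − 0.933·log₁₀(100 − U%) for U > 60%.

Drainage path length: H_d = H = 3.8 m (single drainage).
T_v = c_v·t/H_d² = 7.3×0.34/3.8² = 0.17188.
T_v = 0.17188 corresponds to the U ≤ 60% branch:
U = √(4T_v/π) = 0.4678

U ≈ 46.8 %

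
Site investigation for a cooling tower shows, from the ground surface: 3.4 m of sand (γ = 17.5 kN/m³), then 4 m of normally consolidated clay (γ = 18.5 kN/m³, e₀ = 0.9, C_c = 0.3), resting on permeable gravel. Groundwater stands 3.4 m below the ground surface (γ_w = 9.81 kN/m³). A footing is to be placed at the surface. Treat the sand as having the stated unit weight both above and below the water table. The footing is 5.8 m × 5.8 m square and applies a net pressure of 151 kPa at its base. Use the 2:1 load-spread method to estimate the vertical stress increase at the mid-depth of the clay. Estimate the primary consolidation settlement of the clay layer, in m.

Mid-depth of clay below the ground surface: z = 3.4 + 4/2 = 5.4 m.
Total vertical stress at mid-clay: σ_v = 17.5×3.4 + 18.5×2 = 96.5 kPa.
Pore pressure: u = 9.81×(5.4 − 3.4) = 19.62 kPa.
Initial effective stress: σ'_0 = σ_v − u = 96.5 − 19.62 = 76.88 kPa.
Stress increase at mid-clay by the 2:1 spreading method:
Δσ = qBL/((B+z)(L+z)) = 151×5.8×5.8/((5.8+5.4)(5.8+5.4)) = 40.495 kPa
Final effective stress: σ'_f = σ'_0 + Δσ = 76.88 + 40.495 = 117.38 kPa.
Normally consolidated clay, so the full stress increment lies on the virgin compression line:
S_c = C_c·H/(1+e₀)·log₁₀(σ'_f/σ'_0) = 0.3×4/(1+0.9)×log₁₀(117.38/76.88)
    = 0.63158 × 0.18378 = 0.1161 m

S_c ≈ 0.116 m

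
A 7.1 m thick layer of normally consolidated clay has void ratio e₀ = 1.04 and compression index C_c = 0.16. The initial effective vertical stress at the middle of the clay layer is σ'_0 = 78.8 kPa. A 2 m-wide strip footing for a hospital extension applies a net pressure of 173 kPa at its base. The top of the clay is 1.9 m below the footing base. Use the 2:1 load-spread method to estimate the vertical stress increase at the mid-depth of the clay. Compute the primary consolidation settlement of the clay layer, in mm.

Mid-depth of clay below the footing base: z = 1.9 + 7.1/2 = 5.45 m.
Stress increase at mid-clay by the 2:1 spreading method:
Δσ = qB/(B+z) = 173×2/(2+5.45) = 46.443 kPa
Final effective stress: σ'_f = σ'_0 + Δσ = 78.8 + 46.443 = 125.24 kPa.
Normally consolidated clay, so the full stress increment lies on the virgin compression line:
S_c = C_c·H/(1+e₀)·log₁₀(σ'_f/σ'_0) = 0.16×7.1/(1+1.04)×log₁₀(125.24/78.8)
    = 0.55686 × 0.20122 = 0.1121 m

S_c ≈ 112 mm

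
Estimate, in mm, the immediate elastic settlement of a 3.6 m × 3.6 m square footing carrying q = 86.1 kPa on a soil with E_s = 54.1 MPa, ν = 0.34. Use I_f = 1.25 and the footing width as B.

S_e ≈ 6.33 mm

Immediate (elastic) settlement: S_e = q·B·(1−ν²)/E_s · I_f.
E_s = 54.1 MPa = 54100 kPa.
S_e = 86.1 × 3.6 × (1 − 0.34²) / 54100 × 1.25
    = 86.1 × 3.6 × 0.8844 / 54100 × 1.25
    = 0.006334 m = 6.334 mm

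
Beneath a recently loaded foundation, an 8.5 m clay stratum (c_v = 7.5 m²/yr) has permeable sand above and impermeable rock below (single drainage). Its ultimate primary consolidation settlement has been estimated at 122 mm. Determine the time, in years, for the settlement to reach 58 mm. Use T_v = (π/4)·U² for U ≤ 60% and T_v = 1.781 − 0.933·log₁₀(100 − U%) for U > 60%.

t ≈ 1.71 years

Drainage path length: H_d = H = 8.5 m (single drainage).
U = S(t)/S_ult = 58/122 = 0.4754.
U ≤ 60%: T_v = (π/4)·U² = (π/4)×0.47541² = 0.17751.
t = T_v·H_d²/c_v = 0.17751×8.5²/7.5 = 1.71 years.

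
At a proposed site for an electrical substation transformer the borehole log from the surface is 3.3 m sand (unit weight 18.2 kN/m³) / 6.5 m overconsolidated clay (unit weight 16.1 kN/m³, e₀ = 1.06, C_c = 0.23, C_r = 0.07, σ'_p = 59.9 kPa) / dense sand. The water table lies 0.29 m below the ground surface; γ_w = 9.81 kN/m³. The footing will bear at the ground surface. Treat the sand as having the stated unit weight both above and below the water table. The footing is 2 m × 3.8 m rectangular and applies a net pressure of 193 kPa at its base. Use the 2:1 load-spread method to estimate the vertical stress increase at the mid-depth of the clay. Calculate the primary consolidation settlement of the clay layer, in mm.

S_c ≈ 53.3 mm

Mid-depth of clay below the ground surface: z = 3.3 + 6.5/2 = 6.55 m.
Total vertical stress at mid-clay: σ_v = 18.2×3.3 + 16.1×3.25 = 112.38 kPa.
Pore pressure: u = 9.81×(6.55 − 0.29) = 61.411 kPa.
Initial effective stress: σ'_0 = σ_v − u = 112.38 − 61.411 = 50.969 kPa.
Stress increase at mid-clay by the 2:1 spreading method:
Δσ = qBL/((B+z)(L+z)) = 193×2×3.8/((2+6.55)(3.8+6.55)) = 16.575 kPa
Final effective stress: σ'_f = 50.969 + 16.575 = 67.544 kPa.
σ'_f = 67.544 > σ'_p = 59.9 kPa, so the stress path crosses the preconsolidation pressure — recompression up to σ'_p, then virgin compression beyond:
S_c = H/(1+e₀)·[C_r·log₁₀(σ'_p/σ'_0) + C_c·log₁₀(σ'_f/σ'_p)]
    = 6.5/2.06 × [0.07×log₁₀(59.9/50.969) + 0.23×log₁₀(67.544/59.9)]
    = 3.1553 × [0.0049084 + 0.011997] = 0.05334 m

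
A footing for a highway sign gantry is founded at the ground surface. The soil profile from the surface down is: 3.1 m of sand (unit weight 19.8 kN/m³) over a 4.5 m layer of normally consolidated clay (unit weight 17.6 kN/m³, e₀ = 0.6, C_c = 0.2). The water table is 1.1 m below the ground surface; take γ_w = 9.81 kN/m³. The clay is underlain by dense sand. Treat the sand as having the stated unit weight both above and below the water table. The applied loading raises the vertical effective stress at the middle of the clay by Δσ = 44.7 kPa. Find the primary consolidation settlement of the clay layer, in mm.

Mid-depth of clay below the ground surface: z = 3.1 + 4.5/2 = 5.35 m.
Total vertical stress at mid-clay: σ_v = 19.8×3.1 + 17.6×2.25 = 100.98 kPa.
Pore pressure: u = 9.81×(5.35 − 1.1) = 41.693 kPa.
Initial effective stress: σ'_0 = σ_v − u = 100.98 − 41.693 = 59.287 kPa.
Final effective stress: σ'_f = σ'_0 + Δσ = 59.287 + 44.7 = 103.99 kPa.
Normally consolidated clay, so the full stress increment lies on the virgin compression line:
S_c = C_c·H/(1+e₀)·log₁₀(σ'_f/σ'_0) = 0.2×4.5/(1+0.6)×log₁₀(103.99/59.287)
    = 0.5625 × 0.24403 = 0.1373 m

S_c ≈ 137 mm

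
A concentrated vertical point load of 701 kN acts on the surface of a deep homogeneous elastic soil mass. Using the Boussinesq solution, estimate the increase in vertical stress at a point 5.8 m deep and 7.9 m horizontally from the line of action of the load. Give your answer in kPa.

Δσ_z ≈ 0.722 kPa

Boussinesq vertical stress below a point load on an elastic half-space:
Δσ_z = 3P/(2πz²) · [1 + (r/z)²]^(−5/2)
r/z = 7.9/5.8 = 1.3621; [1+(r/z)²]^(−5/2) = 0.072593.
Δσ_z = 3×701/(2π×5.8²) × 0.072593 = 9.9495 × 0.072593 = 0.7223 kPa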